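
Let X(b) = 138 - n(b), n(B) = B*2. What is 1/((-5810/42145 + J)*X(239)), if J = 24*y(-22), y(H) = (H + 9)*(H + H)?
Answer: -8429/39342131000 ≈ -2.1425e-7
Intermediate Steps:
n(B) = 2*B
X(b) = 138 - 2*b
y(H) = 2*H*(9 + H) (y(H) = (9 + H)*(2*H) = 2*H*(9 + H))
J = 13728 (J = 24*(2*(-22)*(9 - 22)) = 24*(2*(-22)*(-13)) = 24*572 = 13728)
1/((-5810/42145 + J)*X(239)) = 1/((-5810/42145 + 13728)*(138 - 2*239)) = 1/((-5810*1/42145 + 13728)*(138 - 478)) = 1/((-1162/8429 + 13728)*(-340)) = -1/340/(115712150/8429) = (8429/115712150)*(-1/340) = -8429/39342131000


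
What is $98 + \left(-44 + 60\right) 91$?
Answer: $1554$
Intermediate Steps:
$98 + \left(-44 + 60\right) 91 = 98 + 16 \cdot 91 = 98 + 1456 = 1554$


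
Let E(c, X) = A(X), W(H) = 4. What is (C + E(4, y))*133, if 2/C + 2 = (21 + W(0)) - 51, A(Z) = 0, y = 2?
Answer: -19/2 ≈ -9.5000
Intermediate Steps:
E(c, X) = 0
C = -1/14 (C = 2/(-2 + ((21 + 4) - 51)) = 2/(-2 + (25 - 51)) = 2/(-2 - 26) = 2/(-28) = 2*(-1/28) = -1/14 ≈ -0.071429)
(C + E(4, y))*133 = (-1/14 + 0)*133 = -1/14*133 = -19/2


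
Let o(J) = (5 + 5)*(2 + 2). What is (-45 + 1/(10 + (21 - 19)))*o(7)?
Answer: -5390/3 ≈ -1796.7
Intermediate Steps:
o(J) = 40 (o(J) = 10*4 = 40)
(-45 + 1/(10 + (21 - 19)))*o(7) = (-45 + 1/(10 + (21 - 19)))*40 = (-45 + 1/(10 + 2))*40 = (-45 + 1/12)*40 = -539/12*40 = -5390/3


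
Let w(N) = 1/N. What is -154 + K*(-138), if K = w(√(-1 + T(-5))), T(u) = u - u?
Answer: -154 + 138*I ≈ -154.0 + 138.0*I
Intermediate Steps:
T(u) = 0
K = -I (K = 1/(√(-1 + 0)) = 1/(√(-1)) = 1/I = -I ≈ -1.0*I)
-154 + K*(-138) = -154 - I*(-138) = -154 + 138*I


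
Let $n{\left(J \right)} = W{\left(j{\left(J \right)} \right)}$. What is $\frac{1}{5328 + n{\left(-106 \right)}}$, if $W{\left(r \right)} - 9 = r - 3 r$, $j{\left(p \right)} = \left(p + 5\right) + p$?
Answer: $\frac{1}{5751} \approx 0.00017388$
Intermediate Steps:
$j{\left(p \right)} = 5 + 2 p$ ($j{\left(p \right)} = \left(5 + p\right) + p = 5 + 2 p$)
$W{\left(r \right)} = 9 - 2 r$ ($W{\left(r \right)} = 9 + \left(r - 3 r\right) = 9 - 2 r$)
$n{\left(J \right)} = -1 - 4 J$ ($n{\left(J \right)} = 9 - 2 \left(5 + 2 J\right) = 9 - \left(10 + 4 J\right) = -1 - 4 J$)
$\frac{1}{5328 + n{\left(-106 \right)}} = \frac{1}{5328 - -423} = \frac{1}{5328 + \left(-1 + 424\right)} = \frac{1}{5328 + 423} = \frac{1}{5751}$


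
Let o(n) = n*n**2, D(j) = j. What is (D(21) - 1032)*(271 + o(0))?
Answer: -273981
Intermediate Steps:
o(n) = n**3
(D(21) - 1032)*(271 + o(0)) = (21 - 1032)*(271 + 0**3) = -1011*(271 + 0) = -1011*271 = -273981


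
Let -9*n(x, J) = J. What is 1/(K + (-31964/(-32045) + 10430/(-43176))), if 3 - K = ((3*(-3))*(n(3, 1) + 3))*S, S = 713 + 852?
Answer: 98826780/4021632861991 ≈ 2.4574e-5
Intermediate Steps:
n(x, J) = -J/9
S = 1565
K = 40693 (K = 3 - (3*(-3))*(-⅑*1 + 3)*1565 = 3 - (-9*(-⅑ + 3))*1565 = 3 - (-9*26/9)*1565 = 3 - (-26)*1565 = 3 - 1*(-40690) = 3 + 40690 = 40693)
1/(K + (-31964/(-32045) + 10430/(-43176))) = 1/(40693 + (-31964/(-32045) + 10430/(-43176))) = 1/(40693 + (-31964*(-1/32045) + 10430*(-1/43176))) = 1/(40693 + (31964/32045 - 745/3084)) = 1/(40693 + 74703451/98826780) = 1/(4021632861991/98826780) = 98826780/4021632861991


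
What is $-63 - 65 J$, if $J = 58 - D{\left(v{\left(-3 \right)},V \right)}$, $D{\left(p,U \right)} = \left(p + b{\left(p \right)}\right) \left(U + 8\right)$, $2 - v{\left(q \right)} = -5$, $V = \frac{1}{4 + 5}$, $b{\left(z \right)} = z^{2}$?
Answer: $\frac{231223}{9} \approx 25691.0$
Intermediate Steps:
$V = \frac{1}{9} \approx 0.11111$
$v{\left(q \right)} = 7$ ($v{\left(q \right)} = 2 - -5 = 2 + 5 = 7$)
$D{\left(p,U \right)} = \left(8 + U\right) \left(p + p^{2}\right)$ ($D{\left(p,U \right)} = \left(p + p^{2}\right) \left(U + 8\right) = \left(p + p^{2}\right) \left(8 + U\right) = \left(8 + U\right) \left(p + p^{2}\right)$)
$J = - \frac{3566}{9}$ ($J = 58 - 7 \left(8 + \frac{1}{9} + 8 \cdot 7 + \frac{1}{9} \cdot 7\right) = 58 - 7 \left(8 + \frac{1}{9} + 56 + \frac{7}{9}\right) = 58 - 7 \cdot \frac{584}{9} = 58 - \frac{4088}{9} = - \frac{3566}{9} \approx -396.22$)
$-63 - 65 J = -63 - - \frac{231790}{9} = -63 + \frac{231790}{9} = \frac{231223}{9}$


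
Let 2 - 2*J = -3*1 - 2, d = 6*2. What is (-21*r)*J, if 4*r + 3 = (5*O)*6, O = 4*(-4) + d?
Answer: 18081/8 ≈ 2260.1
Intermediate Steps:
d = 12
J = 7/2 (J = 1 - (-3*1 - 2)/2 = 1 - (-3 - 2)/2 = 1 - ½*(-5) = 1 + 5/2 = 7/2 ≈ 3.5000)
O = -4 (O = 4*(-4) + 12 = -16 + 12 = -4)
r = -123/4 (r = -¾ + ((5*(-4))*6)/4 = -¾ + (-20*6)/4 = -¾ + (¼)*(-120) = -¾ - 30 = -123/4 ≈ -30.750)
(-21*r)*J = -21*(-123/4)*(7/2) = (2583/4)*(7/2) = 18081/8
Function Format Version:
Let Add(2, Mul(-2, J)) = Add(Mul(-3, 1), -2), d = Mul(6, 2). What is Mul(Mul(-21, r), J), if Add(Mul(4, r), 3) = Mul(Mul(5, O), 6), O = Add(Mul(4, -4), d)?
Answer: Rational(18081, 8) ≈ 2260.1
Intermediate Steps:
d = 12
J = Rational(7, 2) (J = Add(1, Mul(Rational(-1, 2), Add(Mul(-3, 1), -2))) = Add(1, Mul(Rational(-1, 2), Add(-3, -2))) = Add(1, Mul(Rational(-1, 2), -5)) = Add(1, Rational(5, 2)) = Rational(7, 2) ≈ 3.5000)
O = -4 (O = Add(Mul(4, -4), 12) = Add(-16, 12) = -4)
r = Rational(-123, 4) (r = Add(Rational(-3, 4), Mul(Rational(1, 4), Mul(Mul(5, -4), 6))) = Add(Rational(-3, 4), Mul(Rational(1, 4), Mul(-20, 6))) = Add(Rational(-3, 4), Mul(Rational(1, 4), -120)) = Add(Rational(-3, 4), -30) = Rational(-123, 4) ≈ -30.750)
Mul(Mul(-21, r), J) = Mul(Mul(-21, Rational(-123, 4)), Rational(7, 2)) = Mul(Rational(2583, 4), Rational(7, 2)) = Rational(18081, 8)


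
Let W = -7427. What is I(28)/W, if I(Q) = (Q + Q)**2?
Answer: -448/1061 ≈ -0.42224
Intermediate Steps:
I(Q) = 4*Q**2 (I(Q) = (2*Q)**2 = 4*Q**2)
I(28)/W = (4*28**2)/(-7427) = (4*784)*(-1/7427) = 3136*(-1/7427) = -448/1061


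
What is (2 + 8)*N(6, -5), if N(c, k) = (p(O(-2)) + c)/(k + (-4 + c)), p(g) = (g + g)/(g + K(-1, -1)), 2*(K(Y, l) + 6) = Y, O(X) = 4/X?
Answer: -1100/51 ≈ -21.569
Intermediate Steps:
K(Y, l) = -6 + Y/2
p(g) = 2*g/(-13/2 + g) (p(g) = (g + g)/(g + (-6 + (1/2)*(-1))) = (2*g)/(g + (-6 - 1/2)) = (2*g)/(g - 13/2) = (2*g)/(-13/2 + g) = 2*g/(-13/2 + g))
N(c, k) = (8/17 + c)/(-4 + c + k) (N(c, k) = (4*(4/(-2))/(-13 + 2*(4/(-2))) + c)/(k + (-4 + c)) = (4*(4*(-1/2))/(-13 + 2*(4*(-1/2))) + c)/(-4 + c + k) = (4*(-2)/(-13 + 2*(-2)) + c)/(-4 + c + k) = (4*(-2)/(-13 - 4) + c)/(-4 + c + k) = (4*(-2)/(-17) + c)/(-4 + c + k) = (4*(-2)*(-1/17) + c)/(-4 + c + k) = (8/17 + c)/(-4 + c + k))
(2 + 8)*N(6, -5) = (2 + 8)*((8/17 + 6)/(-4 + 6 - 5)) = 10*((110/17)/(-3)) = 10*(-1/3*110/17) = 10*(-110/51) = -1100/51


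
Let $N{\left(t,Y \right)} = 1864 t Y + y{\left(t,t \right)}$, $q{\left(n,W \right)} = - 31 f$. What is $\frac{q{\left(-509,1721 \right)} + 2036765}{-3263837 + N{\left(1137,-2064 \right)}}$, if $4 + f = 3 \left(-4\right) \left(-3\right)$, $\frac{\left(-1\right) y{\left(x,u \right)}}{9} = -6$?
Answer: $- \frac{2035773}{4377639335} \approx -0.00046504$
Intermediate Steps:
$y{\left(x,u \right)} = 54$ ($y{\left(x,u \right)} = \left(-9\right) \left(-6\right) = 54$)
$f = 32$ ($f = -4 + 3 \left(-4\right) \left(-3\right) = -4 - -36 = -4 + 36 = 32$)
$q{\left(n,W \right)} = -992$ ($q{\left(n,W \right)} = \left(-31\right) 32 = -992$)
$N{\left(t,Y \right)} = 54 + 1864 Y t$ ($N{\left(t,Y \right)} = 1864 t Y + 54 = 1864 Y t + 54 = 54 + 1864 Y t$)
$\frac{q{\left(-509,1721 \right)} + 2036765}{-3263837 + N{\left(1137,-2064 \right)}} = \frac{-992 + 2036765}{-3263837 + \left(54 + 1864 \left(-2064\right) 1137\right)} = \frac{2035773}{-3263837 + \left(54 - 4374375552\right)} = \frac{2035773}{-3263837 - 4374375498} = \frac{2035773}{-4377639335} = 2035773 \left(- \frac{1}{4377639335}\right) = - \frac{2035773}{4377639335}$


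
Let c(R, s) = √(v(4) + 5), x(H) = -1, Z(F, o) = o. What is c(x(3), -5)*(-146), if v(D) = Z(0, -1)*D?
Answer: -146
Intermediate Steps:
v(D) = -D
c(R, s) = 1 (c(R, s) = √(-1*4 + 5) = √(-4 + 5) = √1 = 1)
c(x(3), -5)*(-146) = 1*(-146) = -146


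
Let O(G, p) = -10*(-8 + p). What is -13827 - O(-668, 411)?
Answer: -9797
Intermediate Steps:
O(G, p) = 80 - 10*p
-13827 - O(-668, 411) = -13827 - (80 - 10*411) = -13827 - (80 - 4110) = -13827 - 1*(-4030) = -13827 + 4030 = -9797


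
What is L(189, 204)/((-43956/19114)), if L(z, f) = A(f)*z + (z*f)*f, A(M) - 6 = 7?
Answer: -2784938471/814 ≈ -3.4213e+6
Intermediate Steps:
A(M) = 13 (A(M) = 6 + 7 = 13)
L(z, f) = 13*z + z*f**2 (L(z, f) = 13*z + (z*f)*f = 13*z + (f*z)*f = 13*z + z*f**2)
L(189, 204)/((-43956/19114)) = (189*(13 + 204**2))/((-43956/19114)) = (189*(13 + 41616))/((-43956*1/19114)) = (189*41629)/(-21978/9557) = 7867881*(-9557/21978) = -2784938471/814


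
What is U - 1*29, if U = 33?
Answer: 4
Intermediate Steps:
U - 1*29 = 33 - 1*29 = 33 - 29 = 4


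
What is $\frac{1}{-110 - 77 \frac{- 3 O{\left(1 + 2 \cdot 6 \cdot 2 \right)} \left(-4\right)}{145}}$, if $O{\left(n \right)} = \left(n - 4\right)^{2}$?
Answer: $- \frac{145}{423434} \approx -0.00034244$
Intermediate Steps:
$O{\left(n \right)} = \left(-4 + n\right)^{2}$
$\frac{1}{-110 - 77 \frac{- 3 O{\left(1 + 2 \cdot 6 \cdot 2 \right)} \left(-4\right)}{145}} = \frac{1}{-110 - 77 \frac{- 3 \left(-4 + \left(1 + 2 \cdot 6 \cdot 2\right)\right)^{2} \left(-4\right)}{145}} = \frac{1}{-110 - 77 - 3 \left(-4 + \left(1 + 12 \cdot 2\right)\right)^{2} \left(-4\right) \frac{1}{145}} = \frac{1}{-110 - 77 - 3 \left(-4 + \left(1 + 24\right)\right)^{2} \left(-4\right) \frac{1}{145}} = \frac{1}{-110 - 77 - 3 \left(-4 + 25\right)^{2} \left(-4\right) \frac{1}{145}} = \frac{1}{-110 - 77 - 3 \cdot 21^{2} \left(-4\right) \frac{1}{145}} = \frac{1}{-110 - 77 \left(-3\right) 441 \left(-4\right) \frac{1}{145}} = \frac{1}{-110 - 77 \left(-1323\right) \left(-4\right) \frac{1}{145}} = \frac{1}{-110 - 77 \cdot 5292 \cdot \frac{1}{145}} = \frac{1}{-110 - \frac{407484}{145}} = \frac{1}{- \frac{423434}{145}} = - \frac{145}{423434}$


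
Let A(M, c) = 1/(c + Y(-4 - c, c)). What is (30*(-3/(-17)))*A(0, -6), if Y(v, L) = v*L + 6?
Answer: -15/34 ≈ -0.44118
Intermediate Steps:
Y(v, L) = 6 + L*v (Y(v, L) = L*v + 6 = 6 + L*v)
A(M, c) = 1/(6 + c + c*(-4 - c)) (A(M, c) = 1/(c + (6 + c*(-4 - c))) = 1/(6 + c + c*(-4 - c)))
(30*(-3/(-17)))*A(0, -6) = (30*(-3/(-17)))/(6 - 6 - 1*(-6)*(4 - 6)) = (30*(-3*(-1/17)))/(6 - 6 - 1*(-6)*(-2)) = (30*(3/17))/(6 - 6 - 12) = (90/17)/(-12) = (90/17)*(-1/12) = -15/34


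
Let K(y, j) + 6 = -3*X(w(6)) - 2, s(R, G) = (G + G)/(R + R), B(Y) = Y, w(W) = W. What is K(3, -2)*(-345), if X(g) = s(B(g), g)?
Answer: 3795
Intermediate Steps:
s(R, G) = G/R (s(R, G) = (2*G)/((2*R)) = (2*G)*(1/(2*R)) = G/R)
X(g) = 1 (X(g) = g/g = 1)
K(y, j) = -11 (K(y, j) = -6 + (-3*1 - 2) = -6 + (-3 - 2) = -6 - 5 = -11)
K(3, -2)*(-345) = -11*(-345) = 3795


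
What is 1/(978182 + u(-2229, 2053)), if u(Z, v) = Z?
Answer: 1/975953 ≈ 1.0246e-6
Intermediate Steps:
1/(978182 + u(-2229, 2053)) = 1/(978182 - 2229) = 1/975953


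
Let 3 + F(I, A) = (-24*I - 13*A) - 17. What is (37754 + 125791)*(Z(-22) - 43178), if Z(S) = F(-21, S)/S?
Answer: -7067270085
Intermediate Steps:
F(I, A) = -20 - 24*I - 13*A (F(I, A) = -3 + ((-24*I - 13*A) - 17) = -3 + (-17 - 24*I - 13*A) = -20 - 24*I - 13*A)
Z(S) = (484 - 13*S)/S (Z(S) = (-20 - 24*(-21) - 13*S)/S = (-20 + 504 - 13*S)/S = (484 - 13*S)/S)
(37754 + 125791)*(Z(-22) - 43178) = (37754 + 125791)*((-13 + 484/(-22)) - 43178) = 163545*((-13 + 484*(-1/22)) - 43178) = 163545*((-13 - 22) - 43178) = 163545*(-35 - 43178) = 163545*(-43213) = -7067270085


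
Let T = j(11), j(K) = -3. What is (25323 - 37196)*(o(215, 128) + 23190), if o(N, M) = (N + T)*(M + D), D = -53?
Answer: -464115570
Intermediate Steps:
T = -3
o(N, M) = (-53 + M)*(-3 + N) (o(N, M) = (N - 3)*(M - 53) = (-3 + N)*(-53 + M) = (-53 + M)*(-3 + N))
(25323 - 37196)*(o(215, 128) + 23190) = (25323 - 37196)*((159 - 53*215 - 3*128 + 128*215) + 23190) = -11873*((159 - 11395 - 384 + 27520) + 23190) = -11873*(15900 + 23190) = -11873*39090 = -464115570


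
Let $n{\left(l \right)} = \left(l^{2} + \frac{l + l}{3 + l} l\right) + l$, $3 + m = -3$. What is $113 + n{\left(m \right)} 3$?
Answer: $131$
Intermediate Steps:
$m = -6$ ($m = -3 - 3 = -6$)
$n{\left(l \right)} = l + l^{2} + \frac{2 l^{2}}{3 + l}$ ($n{\left(l \right)} = \left(l^{2} + \frac{2 l}{3 + l} l\right) + l = \left(l^{2} + \frac{2 l^{2}}{3 + l}\right) + l = l + l^{2} + \frac{2 l^{2}}{3 + l}$)
$113 + n{\left(m \right)} 3 = 113 + - \frac{6 \left(3 + \left(-6\right)^{2} + 6 \left(-6\right)\right)}{3 - 6} \cdot 3 = 113 + - \frac{6 \left(3 + 36 - 36\right)}{-3} \cdot 3 = 113 + \left(-6\right) \left(- \frac{1}{3}\right) 3 \cdot 3 = 113 + 6 \cdot 3 = 113 + 18 = 131$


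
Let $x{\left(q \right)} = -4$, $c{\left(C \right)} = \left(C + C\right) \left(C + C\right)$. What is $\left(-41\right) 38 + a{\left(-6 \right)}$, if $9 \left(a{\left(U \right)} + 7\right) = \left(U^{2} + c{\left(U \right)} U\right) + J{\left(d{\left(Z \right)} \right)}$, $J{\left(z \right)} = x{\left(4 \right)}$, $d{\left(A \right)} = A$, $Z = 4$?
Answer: $- \frac{14917}{9} \approx -1657.4$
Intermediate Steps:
$c{\left(C \right)} = 4 C^{2}$ ($c{\left(C \right)} = 2 C 2 C = 4 C^{2}$)
$J{\left(z \right)} = -4$
$a{\left(U \right)} = - \frac{67}{9} + \frac{U^{2}}{9} + \frac{4 U^{3}}{9}$ ($a{\left(U \right)} = -7 + \frac{\left(U^{2} + 4 U^{2} U\right) - 4}{9} = -7 + \frac{\left(U^{2} + 4 U^{3}\right) - 4}{9} = -7 + \frac{-4 + U^{2} + 4 U^{3}}{9} = -7 + \left(- \frac{4}{9} + \frac{U^{2}}{9} + \frac{4 U^{3}}{9}\right) = - \frac{67}{9} + \frac{U^{2}}{9} + \frac{4 U^{3}}{9}$)
$\left(-41\right) 38 + a{\left(-6 \right)} = \left(-41\right) 38 + \left(- \frac{67}{9} + \frac{\left(-6\right)^{2}}{9} + \frac{4 \left(-6\right)^{3}}{9}\right) = -1558 + \left(- \frac{67}{9} + \frac{1}{9} \cdot 36 + \frac{4}{9} \left(-216\right)\right) = -1558 - \frac{895}{9} = - \frac{14917}{9}$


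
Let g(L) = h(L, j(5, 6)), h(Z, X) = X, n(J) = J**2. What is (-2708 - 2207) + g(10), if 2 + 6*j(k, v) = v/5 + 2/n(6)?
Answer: -2654167/540 ≈ -4915.1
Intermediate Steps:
j(k, v) = -35/108 + v/30 (j(k, v) = -1/3 + (v/5 + 2/(6**2))/6 = -1/3 + (v*(1/5) + 2/36)/6 = -1/3 + (v/5 + 2*(1/36))/6 = -1/3 + (v/5 + 1/18)/6 = -1/3 + (1/18 + v/5)/6 = -1/3 + (1/108 + v/30) = -35/108 + v/30)
g(L) = -67/540 (g(L) = -35/108 + (1/30)*6 = -35/108 + 1/5 = -67/540)
(-2708 - 2207) + g(10) = (-2708 - 2207) - 67/540 = -4915 - 67/540 = -2654167/540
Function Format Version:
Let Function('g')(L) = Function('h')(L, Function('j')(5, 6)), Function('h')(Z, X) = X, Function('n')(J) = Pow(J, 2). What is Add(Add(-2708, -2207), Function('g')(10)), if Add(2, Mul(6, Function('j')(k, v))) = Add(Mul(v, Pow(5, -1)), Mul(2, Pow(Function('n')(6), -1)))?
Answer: Rational(-2654167, 540) ≈ -4915.1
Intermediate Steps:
Function('j')(k, v) = Add(Rational(-35, 108), Mul(Rational(1, 30), v)) (Function('j')(k, v) = Add(Rational(-1, 3), Mul(Rational(1, 6), Add(Mul(v, Pow(5, -1)), Mul(2, Pow(Pow(6, 2), -1))))) = Add(Rational(-1, 3), Mul(Rational(1, 6), Add(Mul(v, Rational(1, 5)), Mul(2, Pow(36, -1))))) = Add(Rational(-1, 3), Mul(Rational(1, 6), Add(Mul(Rational(1, 5), v), Mul(2, Rational(1, 36))))) = Add(Rational(-1, 3), Mul(Rational(1, 6), Add(Mul(Rational(1, 5), v), Rational(1, 18)))) = Add(Rational(-1, 3), Mul(Rational(1, 6), Add(Rational(1, 18), Mul(Rational(1, 5), v)))) = Add(Rational(-1, 3), Add(Rational(1, 108), Mul(Rational(1, 30), v))) = Add(Rational(-35, 108), Mul(Rational(1, 30), v)))
Function('g')(L) = Rational(-67, 540) (Function('g')(L) = Add(Rational(-35, 108), Mul(Rational(1, 30), 6)) = Add(Rational(-35, 108), Rational(1, 5)) = Rational(-67, 540))
Add(Add(-2708, -2207), Function('g')(10)) = Add(Add(-2708, -2207), Rational(-67, 540)) = Add(-4915, Rational(-67, 540)) = Rational(-2654167, 540)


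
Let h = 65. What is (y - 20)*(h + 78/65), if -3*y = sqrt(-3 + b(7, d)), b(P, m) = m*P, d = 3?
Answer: -1324 - 331*sqrt(2)/5 ≈ -1417.6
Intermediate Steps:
b(P, m) = P*m
y = -sqrt(2) (y = -sqrt(-3 + 7*3)/3 = -sqrt(-3 + 21)/3 = -sqrt(2) ≈ -1.4142)
(y - 20)*(h + 78/65) = (-sqrt(2) - 20)*(65 + 78/65) = (-20 - sqrt(2))*(65 + 78*(1/65)) = (-20 - sqrt(2))*(65 + 6/5) = (-20 - sqrt(2))*(331/5) = -1324 - 331*sqrt(2)/5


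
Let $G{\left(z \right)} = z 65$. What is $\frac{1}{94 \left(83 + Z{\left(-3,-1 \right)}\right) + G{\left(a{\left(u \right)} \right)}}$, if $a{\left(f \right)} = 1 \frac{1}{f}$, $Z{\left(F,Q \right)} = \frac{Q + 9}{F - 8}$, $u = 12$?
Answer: $\frac{132}{1021555} \approx 0.00012921$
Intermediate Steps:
$Z{\left(F,Q \right)} = \frac{9 + Q}{-8 + F}$
$a{\left(f \right)} = \frac{1}{f}$
$G{\left(z \right)} = 65 z$
$\frac{1}{94 \left(83 + Z{\left(-3,-1 \right)}\right) + G{\left(a{\left(u \right)} \right)}} = \frac{1}{94 \left(83 + \frac{9 - 1}{-8 - 3}\right) + \frac{65}{12}} = \frac{1}{94 \left(83 + \frac{1}{-11} \cdot 8\right) + 65 \cdot \frac{1}{12}} = \frac{1}{94 \left(83 - \frac{8}{11}\right) + \frac{65}{12}} = \frac{1}{94 \cdot \frac{905}{11} + \frac{65}{12}} = \frac{1}{\frac{85070}{11} + \frac{65}{12}} = \frac{1}{\frac{1021555}{132}} = \frac{132}{1021555}$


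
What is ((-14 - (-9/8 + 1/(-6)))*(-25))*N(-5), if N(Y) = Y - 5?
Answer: -38125/12 ≈ -3177.1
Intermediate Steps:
N(Y) = -5 + Y
((-14 - (-9/8 + 1/(-6)))*(-25))*N(-5) = ((-14 - (-9/8 + 1/(-6)))*(-25))*(-5 - 5) = ((-14 - (-9*⅛ + 1*(-⅙)))*(-25))*(-10) = ((-14 - (-9/8 - ⅙))*(-25))*(-10) = ((-14 - 1*(-31/24))*(-25))*(-10) = ((-14 + 31/24)*(-25))*(-10) = -305/24*(-25)*(-10) = (7625/24)*(-10) = -38125/12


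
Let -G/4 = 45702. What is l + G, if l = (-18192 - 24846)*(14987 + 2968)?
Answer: -772930098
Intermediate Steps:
l = -772747290 (l = -43038*17955 = -772747290)
G = -182808 (G = -4*45702 = -182808)
l + G = -772747290 - 182808 = -772930098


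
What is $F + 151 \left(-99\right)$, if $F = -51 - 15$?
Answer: $-15015$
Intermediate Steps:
$F = -66$
$F + 151 \left(-99\right) = -66 + 151 \left(-99\right) = -66 - 14949 = -15015$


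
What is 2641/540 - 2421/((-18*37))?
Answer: 170347/19980 ≈ 8.5259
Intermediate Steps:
2641/540 - 2421/((-18*37)) = 2641*(1/540) - 2421/(-666) = 2641/540 - 2421*(-1/666) = 2641/540 + 269/74 = 170347/19980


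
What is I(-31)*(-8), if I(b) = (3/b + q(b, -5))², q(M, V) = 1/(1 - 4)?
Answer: -12800/8649 ≈ -1.4799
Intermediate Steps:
q(M, V) = -⅓ (q(M, V) = 1/(-3) = -⅓)
I(b) = (-⅓ + 3/b)² (I(b) = (3/b - ⅓)² = (-⅓ + 3/b)²)
I(-31)*(-8) = ((⅑)*(9 - 1*(-31))²/(-31)²)*(-8) = ((⅑)*(1/961)*(9 + 31)²)*(-8) = ((⅑)*(1/961)*40²)*(-8) = ((⅑)*(1/961)*1600)*(-8) = (1600/8649)*(-8) = -12800/8649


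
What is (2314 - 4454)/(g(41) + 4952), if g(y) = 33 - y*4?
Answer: -2140/4821 ≈ -0.44389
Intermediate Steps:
g(y) = 33 - 4*y
(2314 - 4454)/(g(41) + 4952) = (2314 - 4454)/((33 - 4*41) + 4952) = -2140/((33 - 164) + 4952) = -2140/(-131 + 4952) = -2140/4821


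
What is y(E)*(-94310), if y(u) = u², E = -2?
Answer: -377240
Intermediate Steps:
y(E)*(-94310) = (-2)²*(-94310) = 4*(-94310) = -377240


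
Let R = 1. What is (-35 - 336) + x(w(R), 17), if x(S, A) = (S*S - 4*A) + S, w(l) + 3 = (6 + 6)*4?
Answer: 1631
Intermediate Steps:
w(l) = 45 (w(l) = -3 + (6 + 6)*4 = -3 + 12*4 = -3 + 48 = 45)
x(S, A) = S + S**2 - 4*A (x(S, A) = (S**2 - 4*A) + S = S + S**2 - 4*A)
(-35 - 336) + x(w(R), 17) = (-35 - 336) + (45 + 45**2 - 4*17) = -371 + (45 + 2025 - 68) = -371 + 2002 = 1631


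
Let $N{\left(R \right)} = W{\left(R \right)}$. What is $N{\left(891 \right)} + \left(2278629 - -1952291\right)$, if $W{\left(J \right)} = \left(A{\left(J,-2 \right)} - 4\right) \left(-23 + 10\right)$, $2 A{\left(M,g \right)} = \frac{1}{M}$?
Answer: $\frac{7539592091}{1782} \approx 4.231 \cdot 10^{6}$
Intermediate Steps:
$A{\left(M,g \right)} = \frac{1}{2 M}$
$W{\left(J \right)} = 52 - \frac{13}{2 J}$ ($W{\left(J \right)} = \left(\frac{1}{2 J} - 4\right) \left(-23 + 10\right) = \left(-4 + \frac{1}{2 J}\right) \left(-13\right) = 52 - \frac{13}{2 J}$)
$N{\left(R \right)} = 52 - \frac{13}{2 R}$
$N{\left(891 \right)} + \left(2278629 - -1952291\right) = \left(52 - \frac{13}{2 \cdot 891}\right) + \left(2278629 - -1952291\right) = \left(52 - \frac{13}{1782}\right) + \left(2278629 + 1952291\right) = \left(52 - \frac{13}{1782}\right) + 4230920 = \frac{92651}{1782} + 4230920 = \frac{7539592091}{1782}$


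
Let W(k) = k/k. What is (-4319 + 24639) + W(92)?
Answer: 20321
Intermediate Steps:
W(k) = 1
(-4319 + 24639) + W(92) = (-4319 + 24639) + 1 = 20320 + 1 = 20321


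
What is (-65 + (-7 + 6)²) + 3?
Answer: -61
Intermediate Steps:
(-65 + (-7 + 6)²) + 3 = (-65 + (-1)²) + 3 = (-65 + 1) + 3 = -64 + 3 = -61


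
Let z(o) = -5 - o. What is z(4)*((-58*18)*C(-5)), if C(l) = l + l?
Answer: -93960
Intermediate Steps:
C(l) = 2*l
z(4)*((-58*18)*C(-5)) = (-5 - 1*4)*((-58*18)*(2*(-5))) = (-5 - 4)*(-1044*(-10)) = -9*10440 = -93960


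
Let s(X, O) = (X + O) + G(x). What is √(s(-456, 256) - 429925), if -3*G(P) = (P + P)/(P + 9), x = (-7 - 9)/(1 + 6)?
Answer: I*√8551310613/141 ≈ 655.84*I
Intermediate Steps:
x = -16/7 ≈ -2.2857
G(P) = -2*P/(3*(9 + P)) (G(P) = -(P + P)/(3*(P + 9)) = -2*P/(3*(9 + P)))
s(X, O) = 32/141 + O + X (s(X, O) = (X + O) - 2*(-16/7)/(27 + 3*(-16/7)) = (O + X) - 2*(-16/7)/(27 - 48/7) = (O + X) - 2*(-16/7)/141/7 = (O + X) - 2*(-16/7)*7/141 = (O + X) + 32/141 = 32/141 + O + X)
√(s(-456, 256) - 429925) = √((32/141 + 256 - 456) - 429925) = √(-28168/141 - 429925) = √(-60647593/141) = I*√8551310613/141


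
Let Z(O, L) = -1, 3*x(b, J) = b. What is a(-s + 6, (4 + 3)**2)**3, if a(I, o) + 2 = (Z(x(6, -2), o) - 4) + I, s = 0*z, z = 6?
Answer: -1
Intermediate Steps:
x(b, J) = b/3
s = 0 (s = 0*6 = 0)
a(I, o) = -7 + I (a(I, o) = -2 + ((-1 - 4) + I) = -2 + (-5 + I) = -7 + I)
a(-s + 6, (4 + 3)**2)**3 = (-7 + (-1*0 + 6))**3 = (-7 + (0 + 6))**3 = (-7 + 6)**3 = (-1)**3 = -1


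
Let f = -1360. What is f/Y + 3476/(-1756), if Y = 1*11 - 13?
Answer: 297651/439 ≈ 678.02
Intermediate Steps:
Y = -2 (Y = 11 - 13 = -2)
f/Y + 3476/(-1756) = -1360/(-2) + 3476/(-1756) = -1360*(-½) + 3476*(-1/1756) = 680 - 869/439 = 297651/439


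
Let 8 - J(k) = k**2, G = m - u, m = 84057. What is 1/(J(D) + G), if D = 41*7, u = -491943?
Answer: 1/493639 ≈ 2.0258e-6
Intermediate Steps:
G = 576000 (G = 84057 - 1*(-491943) = 84057 + 491943 = 576000)
D = 287
J(k) = 8 - k**2
1/(J(D) + G) = 1/((8 - 1*287**2) + 576000) = 1/((8 - 1*82369) + 576000) = 1/((8 - 82369) + 576000) = 1/(-82361 + 576000) = 1/493639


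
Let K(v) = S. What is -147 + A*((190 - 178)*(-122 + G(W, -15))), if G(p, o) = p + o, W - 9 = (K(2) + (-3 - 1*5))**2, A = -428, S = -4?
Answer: -82323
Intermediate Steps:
K(v) = -4
W = 153 (W = 9 + (-4 + (-3 - 1*5))**2 = 9 + (-4 + (-3 - 5))**2 = 9 + (-4 - 8)**2 = 9 + (-12)**2 = 9 + 144 = 153)
G(p, o) = o + p
-147 + A*((190 - 178)*(-122 + G(W, -15))) = -147 - 428*(190 - 178)*(-122 + (-15 + 153)) = -147 - 5136*(-122 + 138) = -147 - 5136*16 = -147 - 428*192 = -147 - 82176 = -82323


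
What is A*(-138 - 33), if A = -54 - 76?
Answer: 22230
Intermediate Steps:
A = -130
A*(-138 - 33) = -130*(-138 - 33) = -130*(-171) = 22230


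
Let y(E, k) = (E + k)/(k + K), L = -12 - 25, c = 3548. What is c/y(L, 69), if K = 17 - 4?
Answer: 36367/4 ≈ 9091.8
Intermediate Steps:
K = 13
L = -37
y(E, k) = (E + k)/(13 + k) (y(E, k) = (E + k)/(k + 13) = (E + k)/(13 + k))
c/y(L, 69) = 3548/(((-37 + 69)/(13 + 69))) = 3548/((32/82)) = 3548/(((1/82)*32)) = 3548/(16/41) = 3548*(41/16) = 36367/4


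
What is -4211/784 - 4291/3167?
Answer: -16700381/2482928 ≈ -6.7261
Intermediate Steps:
-4211/784 - 4291/3167 = -16700381/2482928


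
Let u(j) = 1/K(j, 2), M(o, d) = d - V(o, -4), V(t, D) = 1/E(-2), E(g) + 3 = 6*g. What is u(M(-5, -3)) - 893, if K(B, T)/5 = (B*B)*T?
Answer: -3457651/3872 ≈ -892.99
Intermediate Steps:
E(g) = -3 + 6*g
K(B, T) = 5*T*B² (K(B, T) = 5*((B*B)*T) = 5*(B²*T) = 5*(T*B²) = 5*T*B²)
V(t, D) = -1/15 (V(t, D) = 1/(-3 + 6*(-2)) = 1/(-3 - 12) = 1/(-15) = -1/15)
M(o, d) = 1/15 + d (M(o, d) = d - 1*(-1/15) = d + 1/15 = 1/15 + d)
u(j) = 1/(10*j²) (u(j) = 1/(5*2*j²) = 1/(10*j²))
u(M(-5, -3)) - 893 = 1/(10*(1/15 - 3)²) - 893 = 1/(10*(-44/15)²) - 893 = (⅒)*(225/1936) - 893 = 45/3872 - 893 = -3457651/3872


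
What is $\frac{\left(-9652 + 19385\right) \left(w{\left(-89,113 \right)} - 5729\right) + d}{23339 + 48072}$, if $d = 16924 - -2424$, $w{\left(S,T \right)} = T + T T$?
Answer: $\frac{69639497}{71411} \approx 975.19$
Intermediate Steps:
$w{\left(S,T \right)} = T + T^{2}$
$d = 19348$ ($d = 16924 + 2424 = 19348$)
$\frac{\left(-9652 + 19385\right) \left(w{\left(-89,113 \right)} - 5729\right) + d}{23339 + 48072} = \frac{\left(-9652 + 19385\right) \left(113 \left(1 + 113\right) - 5729\right) + 19348}{23339 + 48072} = \frac{9733 \left(113 \cdot 114 - 5729\right) + 19348}{71411} = \left(9733 \left(12882 - 5729\right) + 19348\right) \frac{1}{71411} = \left(9733 \cdot 7153 + 19348\right) \frac{1}{71411} = \left(69620149 + 19348\right) \frac{1}{71411} = 69639497 \cdot \frac{1}{71411} = \frac{69639497}{71411}$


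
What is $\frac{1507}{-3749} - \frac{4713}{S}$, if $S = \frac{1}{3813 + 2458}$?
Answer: $- \frac{110802532534}{3749} \approx -2.9555 \cdot 10^{7}$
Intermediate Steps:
$S = \frac{1}{6271} \approx 0.00015946$
$\frac{1507}{-3749} - \frac{4713}{S} = \frac{1507}{-3749} - 4713 \frac{1}{\frac{1}{6271}} = 1507 \left(- \frac{1}{3749}\right) - 29555223 = - \frac{1507}{3749} - 29555223 = - \frac{110802532534}{3749}$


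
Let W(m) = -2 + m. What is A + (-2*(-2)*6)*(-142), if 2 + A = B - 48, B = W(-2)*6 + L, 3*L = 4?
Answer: -10442/3 ≈ -3480.7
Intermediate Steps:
L = 4/3 (L = (1/3)*4 = 4/3 ≈ 1.3333)
B = -68/3 (B = (-2 - 2)*6 + 4/3 = -4*6 + 4/3 = -24 + 4/3 = -68/3 ≈ -22.667)
A = -218/3 (A = -2 + (-68/3 - 48) = -2 - 212/3 = -218/3 ≈ -72.667)
A + (-2*(-2)*6)*(-142) = -218/3 + (-2*(-2)*6)*(-142) = -218/3 + (4*6)*(-142) = -218/3 + 24*(-142) = -218/3 - 3408 = -10442/3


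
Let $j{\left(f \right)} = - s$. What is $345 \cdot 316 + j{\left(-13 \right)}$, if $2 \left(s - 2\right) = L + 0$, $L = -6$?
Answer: $109021$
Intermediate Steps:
$s = -1$ ($s = 2 + \frac{-6 + 0}{2} = 2 + \frac{1}{2} \left(-6\right) = 2 - 3 = -1$)
$j{\left(f \right)} = 1$ ($j{\left(f \right)} = \left(-1\right) \left(-1\right) = 1$)
$345 \cdot 316 + j{\left(-13 \right)} = 345 \cdot 316 + 1 = 109020 + 1 = 109021$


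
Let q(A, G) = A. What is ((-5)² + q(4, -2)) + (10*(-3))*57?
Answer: -1681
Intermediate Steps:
((-5)² + q(4, -2)) + (10*(-3))*57 = ((-5)² + 4) + (10*(-3))*57 = (25 + 4) - 30*57 = 29 - 1710 = -1681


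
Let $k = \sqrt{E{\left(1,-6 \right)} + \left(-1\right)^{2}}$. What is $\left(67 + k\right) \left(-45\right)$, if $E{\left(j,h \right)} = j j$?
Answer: $-3015 - 45 \sqrt{2} \approx -3078.6$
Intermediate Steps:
$E{\left(j,h \right)} = j^{2}$
$k = \sqrt{2}$ ($k = \sqrt{1^{2} + \left(-1\right)^{2}} = \sqrt{1 + 1} = \sqrt{2} \approx 1.4142$)
$\left(67 + k\right) \left(-45\right) = \left(67 + \sqrt{2}\right) \left(-45\right) = -3015 - 45 \sqrt{2}$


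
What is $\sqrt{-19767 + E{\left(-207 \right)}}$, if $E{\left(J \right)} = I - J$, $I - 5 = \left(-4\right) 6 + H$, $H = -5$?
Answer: $24 i \sqrt{34} \approx 139.94 i$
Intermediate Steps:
$I = -24$ ($I = 5 - 29 = -24$)
$E{\left(J \right)} = -24 - J$
$\sqrt{-19767 + E{\left(-207 \right)}} = \sqrt{-19767 - -183} = \sqrt{-19767 + \left(-24 + 207\right)} = \sqrt{-19767 + 183} = \sqrt{-19584} = 24 i \sqrt{34}$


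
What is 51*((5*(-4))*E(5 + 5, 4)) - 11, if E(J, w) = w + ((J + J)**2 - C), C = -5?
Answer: -417191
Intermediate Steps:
E(J, w) = 5 + w + 4*J**2 (E(J, w) = w + ((J + J)**2 - 1*(-5)) = w + ((2*J)**2 + 5) = w + (4*J**2 + 5) = w + (5 + 4*J**2) = 5 + w + 4*J**2)
51*((5*(-4))*E(5 + 5, 4)) - 11 = 51*((5*(-4))*(5 + 4 + 4*(5 + 5)**2)) - 11 = 51*(-20*(5 + 4 + 4*10**2)) - 11 = 51*(-20*(5 + 4 + 4*100)) - 11 = 51*(-20*(5 + 4 + 400)) - 11 = 51*(-20*409) - 11 = 51*(-8180) - 11 = -417180 - 11 = -417191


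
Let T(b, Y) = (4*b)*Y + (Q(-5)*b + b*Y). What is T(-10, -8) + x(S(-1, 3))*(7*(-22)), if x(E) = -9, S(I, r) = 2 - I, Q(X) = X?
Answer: 1836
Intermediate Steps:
T(b, Y) = -5*b + 5*Y*b (T(b, Y) = (4*b)*Y + (-5*b + b*Y) = 4*Y*b + (-5*b + Y*b) = -5*b + 5*Y*b)
T(-10, -8) + x(S(-1, 3))*(7*(-22)) = 5*(-10)*(-1 - 8) - 63*(-22) = 5*(-10)*(-9) - 9*(-154) = 450 + 1386 = 1836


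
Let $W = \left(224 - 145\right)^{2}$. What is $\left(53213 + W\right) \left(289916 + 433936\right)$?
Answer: $43035896808$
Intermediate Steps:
$W = 6241$ ($W = 79^{2} = 6241$)
$\left(53213 + W\right) \left(289916 + 433936\right) = \left(53213 + 6241\right) \left(289916 + 433936\right) = 59454 \cdot 723852 = 43035896808$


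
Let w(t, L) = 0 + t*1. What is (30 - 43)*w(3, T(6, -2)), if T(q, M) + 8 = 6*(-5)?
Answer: -39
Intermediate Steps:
T(q, M) = -38 (T(q, M) = -8 + 6*(-5) = -8 - 30 = -38)
w(t, L) = t (w(t, L) = 0 + t = t)
(30 - 43)*w(3, T(6, -2)) = (30 - 43)*3 = -13*3 = -39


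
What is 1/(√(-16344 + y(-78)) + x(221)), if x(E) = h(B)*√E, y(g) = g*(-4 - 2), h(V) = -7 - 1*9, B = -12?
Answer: 1/(2*(-8*√221 + 63*I)) ≈ -0.003283 - 0.0017391*I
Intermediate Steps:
h(V) = -16 (h(V) = -7 - 9 = -16)
y(g) = -6*g (y(g) = g*(-6) = -6*g)
x(E) = -16*√E
1/(√(-16344 + y(-78)) + x(221)) = 1/(√(-16344 - 6*(-78)) - 16*√221) = 1/(√(-16344 + 468) - 16*√221) = 1/(√(-15876) - 16*√221) = 1/(126*I - 16*√221) = 1/(-16*√221 + 126*I)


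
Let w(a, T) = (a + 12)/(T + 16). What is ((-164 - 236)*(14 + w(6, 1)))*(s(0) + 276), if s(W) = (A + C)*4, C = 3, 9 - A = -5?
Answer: -35225600/17 ≈ -2.0721e+6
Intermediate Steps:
A = 14 (A = 9 - 1*(-5) = 9 + 5 = 14)
w(a, T) = (12 + a)/(16 + T)
s(W) = 68 (s(W) = (14 + 3)*4 = 17*4 = 68)
((-164 - 236)*(14 + w(6, 1)))*(s(0) + 276) = ((-164 - 236)*(14 + (12 + 6)/(16 + 1)))*(68 + 276) = -400*(14 + 18/17)*344 = -400*256/17*344 = -102400/17*344 = -35225600/17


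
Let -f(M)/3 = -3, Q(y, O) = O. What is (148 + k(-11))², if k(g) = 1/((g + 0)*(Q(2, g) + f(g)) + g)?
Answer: 2653641/121 ≈ 21931.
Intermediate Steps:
f(M) = 9 (f(M) = -3*(-3) = 9)
k(g) = 1/(g + g*(9 + g)) (k(g) = 1/((g + 0)*(g + 9) + g) = 1/(g*(9 + g) + g) = 1/(g + g*(9 + g)))
(148 + k(-11))² = (148 + 1/((-11)*(10 - 11)))² = (148 - 1/11/(-1))² = (148 - 1/11*(-1))² = (148 + 1/11)² = (1629/11)² = 2653641/121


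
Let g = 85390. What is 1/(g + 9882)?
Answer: 1/95272 ≈ 1.0496e-5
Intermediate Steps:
1/(g + 9882) = 1/(85390 + 9882) = 1/95272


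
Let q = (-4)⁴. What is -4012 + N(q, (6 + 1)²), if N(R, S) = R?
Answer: -3756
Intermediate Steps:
q = 256
-4012 + N(q, (6 + 1)²) = -4012 + 256 = -3756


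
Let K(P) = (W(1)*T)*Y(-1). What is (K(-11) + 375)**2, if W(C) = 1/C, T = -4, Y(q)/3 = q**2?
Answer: 131769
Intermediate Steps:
Y(q) = 3*q**2
K(P) = -12 (K(P) = (-4/1)*(3*(-1)**2) = (1*(-4))*(3*1) = -4*3 = -12)
(K(-11) + 375)**2 = (-12 + 375)**2 = 363**2 = 131769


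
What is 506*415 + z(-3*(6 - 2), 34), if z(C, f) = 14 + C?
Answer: 209992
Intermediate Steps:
506*415 + z(-3*(6 - 2), 34) = 506*415 + (14 - 3*(6 - 2)) = 209990 + (14 - 3*4) = 209990 + (14 - 12) = 209990 + 2 = 209992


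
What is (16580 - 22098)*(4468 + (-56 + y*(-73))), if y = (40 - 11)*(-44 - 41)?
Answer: -1017281926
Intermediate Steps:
y = -2465 (y = 29*(-85) = -2465)
(16580 - 22098)*(4468 + (-56 + y*(-73))) = (16580 - 22098)*(4468 + (-56 - 2465*(-73))) = -5518*(4468 + (-56 + 179945)) = -5518*(4468 + 179889) = -5518*184357 = -1017281926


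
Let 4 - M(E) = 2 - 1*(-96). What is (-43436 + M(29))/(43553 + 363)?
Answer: -21765/21958 ≈ -0.99121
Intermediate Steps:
M(E) = -94 (M(E) = 4 - (2 - 1*(-96)) = 4 - (2 + 96) = 4 - 1*98 = 4 - 98 = -94)
(-43436 + M(29))/(43553 + 363) = (-43436 - 94)/(43553 + 363) = -43530/43916 = -43530*1/43916 = -21765/21958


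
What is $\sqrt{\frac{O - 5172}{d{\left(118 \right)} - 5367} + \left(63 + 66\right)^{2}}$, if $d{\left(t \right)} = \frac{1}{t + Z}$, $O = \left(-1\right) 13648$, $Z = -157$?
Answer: $\frac{\sqrt{182308739639439}}{104657} \approx 129.01$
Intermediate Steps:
$O = -13648$
$d{\left(t \right)} = \frac{1}{-157 + t}$ ($d{\left(t \right)} = \frac{1}{t - 157} = \frac{1}{-157 + t}$)
$\sqrt{\frac{O - 5172}{d{\left(118 \right)} - 5367} + \left(63 + 66\right)^{2}} = \sqrt{\frac{-13648 - 5172}{\frac{1}{-157 + 118} - 5367} + \left(63 + 66\right)^{2}} = \sqrt{- \frac{18820}{\frac{1}{-39} - 5367} + 129^{2}} = \sqrt{- \frac{18820}{- \frac{1}{39} - 5367} + 16641} = \sqrt{- \frac{18820}{- \frac{209314}{39}} + 16641} = \sqrt{\left(-18820\right) \left(- \frac{39}{209314}\right) + 16641} = \sqrt{\frac{366990}{104657} + 16641} = \sqrt{\frac{1741964127}{104657}} = \frac{\sqrt{182308739639439}}{104657}$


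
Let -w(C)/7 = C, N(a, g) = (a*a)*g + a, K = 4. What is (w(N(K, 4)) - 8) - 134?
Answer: -618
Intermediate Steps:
N(a, g) = a + g*a**2 (N(a, g) = a**2*g + a = g*a**2 + a = a + g*a**2)
w(C) = -7*C
(w(N(K, 4)) - 8) - 134 = (-28*(1 + 4*4) - 8) - 134 = (-28*(1 + 16) - 8) - 134 = (-28*17 - 8) - 134 = (-7*68 - 8) - 134 = (-476 - 8) - 134 = -484 - 134 = -618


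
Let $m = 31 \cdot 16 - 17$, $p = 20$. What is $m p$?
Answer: $9580$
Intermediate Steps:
$m = 479$ ($m = 496 - 17 = 479$)
$m p = 479 \cdot 20 = 9580$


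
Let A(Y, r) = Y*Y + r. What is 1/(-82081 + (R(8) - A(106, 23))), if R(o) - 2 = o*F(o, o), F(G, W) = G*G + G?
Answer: -1/92762 ≈ -1.0780e-5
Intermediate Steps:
F(G, W) = G + G² (F(G, W) = G² + G = G + G²)
A(Y, r) = r + Y² (A(Y, r) = Y² + r = r + Y²)
R(o) = 2 + o²*(1 + o) (R(o) = 2 + o*(o*(1 + o)) = 2 + o²*(1 + o))
1/(-82081 + (R(8) - A(106, 23))) = 1/(-82081 + ((2 + 8²*(1 + 8)) - (23 + 106²))) = 1/(-82081 + ((2 + 64*9) - (23 + 11236))) = 1/(-82081 + ((2 + 576) - 1*11259)) = 1/(-82081 + (578 - 11259)) = 1/(-82081 - 10681) = 1/(-92762) = -1/92762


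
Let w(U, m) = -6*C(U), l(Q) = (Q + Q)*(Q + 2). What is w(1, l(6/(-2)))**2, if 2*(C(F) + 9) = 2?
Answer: 2304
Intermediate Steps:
C(F) = -8 (C(F) = -9 + (1/2)*2 = -9 + 1 = -8)
l(Q) = 2*Q*(2 + Q) (l(Q) = (2*Q)*(2 + Q) = 2*Q*(2 + Q))
w(U, m) = 48 (w(U, m) = -6*(-8) = 48)
w(1, l(6/(-2)))**2 = 48**2 = 2304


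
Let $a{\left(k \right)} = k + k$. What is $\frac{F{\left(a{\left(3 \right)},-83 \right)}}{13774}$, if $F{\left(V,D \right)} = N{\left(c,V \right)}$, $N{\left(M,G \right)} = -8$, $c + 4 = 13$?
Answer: $- \frac{4}{6887} \approx -0.0005808$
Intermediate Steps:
$c = 9$ ($c = -4 + 13 = 9$)
$a{\left(k \right)} = 2 k$
$F{\left(V,D \right)} = -8$
$\frac{F{\left(a{\left(3 \right)},-83 \right)}}{13774} = - \frac{8}{13774} = \left(-8\right) \frac{1}{13774} = - \frac{4}{6887}$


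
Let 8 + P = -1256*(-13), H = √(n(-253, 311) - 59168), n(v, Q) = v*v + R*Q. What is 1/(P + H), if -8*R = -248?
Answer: 8160/133163959 - √14482/266327918 ≈ 6.0826e-5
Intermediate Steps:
R = 31 (R = -⅛*(-248) = 31)
n(v, Q) = v² + 31*Q (n(v, Q) = v*v + 31*Q = v² + 31*Q)
H = √14482 (H = √(((-253)² + 31*311) - 59168) = √((64009 + 9641) - 59168) = √(73650 - 59168) = √14482 ≈ 120.34)
P = 16320 (P = -8 - 1256*(-13) = -8 + 16328 = 16320)
1/(P + H) = 1/(16320 + √14482)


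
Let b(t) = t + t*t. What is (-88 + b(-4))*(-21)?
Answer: 1596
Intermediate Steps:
b(t) = t + t**2
(-88 + b(-4))*(-21) = (-88 - 4*(1 - 4))*(-21) = (-88 - 4*(-3))*(-21) = (-88 + 12)*(-21) = -76*(-21) = 1596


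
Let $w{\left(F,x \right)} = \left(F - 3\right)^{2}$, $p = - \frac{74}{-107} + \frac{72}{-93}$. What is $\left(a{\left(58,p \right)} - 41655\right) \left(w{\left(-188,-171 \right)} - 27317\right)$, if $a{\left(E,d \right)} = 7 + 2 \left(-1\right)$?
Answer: $-381680600$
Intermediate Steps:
$p = - \frac{274}{3317}$ ($p = \left(-74\right) \left(- \frac{1}{107}\right) + 72 \left(- \frac{1}{93}\right) = \frac{74}{107} - \frac{24}{31} = - \frac{274}{3317} \approx -0.082605$)
$w{\left(F,x \right)} = \left(-3 + F\right)^{2}$
$a{\left(E,d \right)} = 5$ ($a{\left(E,d \right)} = 7 - 2 = 5$)
$\left(a{\left(58,p \right)} - 41655\right) \left(w{\left(-188,-171 \right)} - 27317\right) = \left(5 - 41655\right) \left(\left(-3 - 188\right)^{2} - 27317\right) = - 41650 \left(\left(-191\right)^{2} - 27317\right) = - 41650 \left(36481 - 27317\right) = \left(-41650\right) 9164 = -381680600$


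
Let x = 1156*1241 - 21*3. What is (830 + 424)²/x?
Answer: 1572516/1434533 ≈ 1.0962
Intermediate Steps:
x = 1434533 (x = 1434596 - 63 = 1434533)
(830 + 424)²/x = (830 + 424)²/1434533 = 1254²*(1/1434533) = 1572516*(1/1434533) = 1572516/1434533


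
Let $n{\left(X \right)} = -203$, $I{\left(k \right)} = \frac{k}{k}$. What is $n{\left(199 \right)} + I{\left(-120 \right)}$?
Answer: $-202$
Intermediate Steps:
$I{\left(k \right)} = 1$
$n{\left(199 \right)} + I{\left(-120 \right)} = -203 + 1 = -202$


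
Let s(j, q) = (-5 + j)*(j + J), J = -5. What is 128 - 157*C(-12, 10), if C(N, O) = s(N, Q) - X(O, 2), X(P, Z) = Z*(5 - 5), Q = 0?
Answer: -45245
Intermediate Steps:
s(j, q) = (-5 + j)² (s(j, q) = (-5 + j)*(j - 5) = (-5 + j)*(-5 + j) = (-5 + j)²)
X(P, Z) = 0 (X(P, Z) = Z*0 = 0)
C(N, O) = 25 + N² - 10*N (C(N, O) = (25 + N² - 10*N) - 1*0 = (25 + N² - 10*N) + 0 = 25 + N² - 10*N)
128 - 157*C(-12, 10) = 128 - 157*(25 + (-12)² - 10*(-12)) = 128 - 157*(25 + 144 + 120) = 128 - 157*289 = 128 - 45373 = -45245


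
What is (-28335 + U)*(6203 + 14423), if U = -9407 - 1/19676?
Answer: -7658553358609/9838 ≈ -7.7847e+8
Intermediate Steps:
U = -185092133/19676 (U = -9407 - 1*1/19676 = -9407 - 1/19676 = -185092133/19676 ≈ -9407.0)
(-28335 + U)*(6203 + 14423) = (-28335 - 185092133/19676)*(6203 + 14423) = -742611593/19676*20626 = -7658553358609/9838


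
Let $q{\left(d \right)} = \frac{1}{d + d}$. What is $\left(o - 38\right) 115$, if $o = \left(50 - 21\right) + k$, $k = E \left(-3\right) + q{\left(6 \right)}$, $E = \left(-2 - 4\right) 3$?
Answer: $\frac{62215}{12} \approx 5184.6$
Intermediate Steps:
$q{\left(d \right)} = \frac{1}{2 d}$
$E = -18$ ($E = \left(-6\right) 3 = -18$)
$k = \frac{649}{12}$ ($k = \left(-18\right) \left(-3\right) + \frac{1}{2 \cdot 6} = 54 + \frac{1}{2} \cdot \frac{1}{6} = 54 + \frac{1}{12} = \frac{649}{12} \approx 54.083$)
$o = \frac{997}{12}$ ($o = \left(50 - 21\right) + \frac{649}{12} = 29 + \frac{649}{12} = \frac{997}{12} \approx 83.083$)
$\left(o - 38\right) 115 = \left(\frac{997}{12} - 38\right) 115 = \frac{541}{12} \cdot 115 = \frac{62215}{12}$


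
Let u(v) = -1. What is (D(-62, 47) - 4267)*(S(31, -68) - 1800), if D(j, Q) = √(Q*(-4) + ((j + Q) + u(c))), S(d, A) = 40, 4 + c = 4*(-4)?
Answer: 7509920 - 3520*I*√51 ≈ 7.5099e+6 - 25138.0*I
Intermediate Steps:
c = -20 (c = -4 + 4*(-4) = -4 - 16 = -20)
D(j, Q) = √(-1 + j - 3*Q) (D(j, Q) = √(Q*(-4) + ((j + Q) - 1)) = √(-4*Q + ((Q + j) - 1)) = √(-4*Q + (-1 + Q + j)) = √(-1 + j - 3*Q))
(D(-62, 47) - 4267)*(S(31, -68) - 1800) = (√(-1 - 62 - 3*47) - 4267)*(40 - 1800) = (√(-1 - 62 - 141) - 4267)*(-1760) = (√(-204) - 4267)*(-1760) = (2*I*√51 - 4267)*(-1760) = (-4267 + 2*I*√51)*(-1760) = 7509920 - 3520*I*√51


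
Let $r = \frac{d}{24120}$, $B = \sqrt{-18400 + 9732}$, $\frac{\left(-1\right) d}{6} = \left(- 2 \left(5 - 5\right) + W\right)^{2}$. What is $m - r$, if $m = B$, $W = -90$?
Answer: $\frac{135}{67} + 2 i \sqrt{2167} \approx 2.0149 + 93.102 i$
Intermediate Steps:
$d = -48600$ ($d = - 6 \left(- 2 \left(5 - 5\right) - 90\right)^{2} = - 6 \left(\left(-2\right) 0 - 90\right)^{2} = - 6 \left(0 - 90\right)^{2} = - 6 \left(-90\right)^{2} = \left(-6\right) 8100 = -48600$)
$B = 2 i \sqrt{2167}$ ($B = \sqrt{-8668} = 2 i \sqrt{2167} \approx 93.102 i$)
$m = 2 i \sqrt{2167} \approx 93.102 i$
$r = - \frac{135}{67}$ ($r = - \frac{48600}{24120} = \left(-48600\right) \frac{1}{24120} = - \frac{135}{67} \approx -2.0149$)
$m - r = 2 i \sqrt{2167} - - \frac{135}{67} = 2 i \sqrt{2167} + \frac{135}{67} = \frac{135}{67} + 2 i \sqrt{2167}$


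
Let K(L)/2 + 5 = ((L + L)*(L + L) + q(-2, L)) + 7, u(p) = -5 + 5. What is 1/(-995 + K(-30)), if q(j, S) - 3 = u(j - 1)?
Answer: 1/6215 ≈ 0.00016090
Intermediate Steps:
u(p) = 0
q(j, S) = 3 (q(j, S) = 3 + 0 = 3)
K(L) = 10 + 8*L² (K(L) = -10 + 2*(((L + L)*(L + L) + 3) + 7) = -10 + 2*(((2*L)*(2*L) + 3) + 7) = -10 + 2*((4*L² + 3) + 7) = -10 + 2*((3 + 4*L²) + 7) = -10 + 2*(10 + 4*L²) = -10 + (20 + 8*L²) = 10 + 8*L²)
1/(-995 + K(-30)) = 1/(-995 + (10 + 8*(-30)²)) = 1/(-995 + (10 + 8*900)) = 1/(-995 + (10 + 7200)) = 1/(-995 + 7210) = 1/6215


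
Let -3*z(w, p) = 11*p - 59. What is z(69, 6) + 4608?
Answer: 13817/3 ≈ 4605.7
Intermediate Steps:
z(w, p) = 59/3 - 11*p/3 (z(w, p) = -(11*p - 59)/3 = -(-59 + 11*p)/3 = 59/3 - 11*p/3)
z(69, 6) + 4608 = (59/3 - 11/3*6) + 4608 = (59/3 - 22) + 4608 = -7/3 + 4608 = 13817/3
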